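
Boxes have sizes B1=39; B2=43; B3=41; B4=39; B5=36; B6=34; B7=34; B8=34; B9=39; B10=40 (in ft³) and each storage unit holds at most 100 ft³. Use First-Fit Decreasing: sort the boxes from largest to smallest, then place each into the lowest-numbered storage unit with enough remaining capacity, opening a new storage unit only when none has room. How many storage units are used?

Sorted descending: 43, 41, 40, 39, 39, 39, 36, 34, 34, 34.
43 ft³ → storage unit 1 (remaining 57 ft³)
41 ft³ → storage unit 1 (remaining 16 ft³)
40 ft³ → storage unit 2 (remaining 60 ft³)
39 ft³ → storage unit 2 (remaining 21 ft³)
39 ft³ → storage unit 3 (remaining 61 ft³)
39 ft³ → storage unit 3 (remaining 22 ft³)
36 ft³ → storage unit 4 (remaining 64 ft³)
34 ft³ → storage unit 4 (remaining 30 ft³)
34 ft³ → storage unit 5 (remaining 66 ft³)
34 ft³ → storage unit 5 (remaining 32 ft³)
Final storage units: [43,41] [40,39] [39,39] [36,34] [34,34].

5 storage units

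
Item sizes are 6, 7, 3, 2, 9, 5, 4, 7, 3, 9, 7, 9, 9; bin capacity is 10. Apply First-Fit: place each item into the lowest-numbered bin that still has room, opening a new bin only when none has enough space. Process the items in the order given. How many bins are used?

Put 6 in bin 1; 4 remain.
Put 7 in bin 2; 3 remain.
Put 3 in bin 1; 1 remain.
Put 2 in bin 2; 1 remain.
Put 9 in bin 3; 1 remain.
Put 5 in bin 4; 5 remain.
Put 4 in bin 4; 1 remain.
Put 7 in bin 5; 3 remain.
Put 3 in bin 5; 0 remain.
Put 9 in bin 6; 1 remain.
Put 7 in bin 7; 3 remain.
Put 9 in bin 8; 1 remain.
Put 9 in bin 9; 1 remain.

9 bins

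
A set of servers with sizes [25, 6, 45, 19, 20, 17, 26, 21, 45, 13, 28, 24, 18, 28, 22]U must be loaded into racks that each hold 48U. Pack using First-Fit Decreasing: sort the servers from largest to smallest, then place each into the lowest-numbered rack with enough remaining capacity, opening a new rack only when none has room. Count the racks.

Sorted descending: 45, 45, 28, 28, 26, 25, 24, 22, 21, 20, 19, 18, 17, 13, 6.
rack 1: place 45U, 3U left
rack 2: place 45U, 3U left
rack 3: place 28U, 20U left
rack 4: place 28U, 20U left
rack 5: place 26U, 22U left
rack 6: place 25U, 23U left
rack 7: place 24U, 24U left
rack 5: place 22U, 0U left
rack 6: place 21U, 2U left
rack 3: place 20U, 0U left
rack 4: place 19U, 1U left
rack 7: place 18U, 6U left
rack 8: place 17U, 31U left
rack 8: place 13U, 18U left
rack 7: place 6U, 0U left

8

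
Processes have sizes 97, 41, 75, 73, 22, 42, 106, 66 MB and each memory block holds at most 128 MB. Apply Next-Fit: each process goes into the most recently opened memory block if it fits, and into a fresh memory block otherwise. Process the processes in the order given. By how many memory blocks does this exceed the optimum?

1

Next-Fit: [97] [41,75] [73,22] [42] [106] [66] → 6 memory blocks.
Total size 522 MB; any packing needs at least ⌈522/128⌉ = 5 memory blocks.
An optimal packing achieves that bound: [106,22] [97] [75,42] [73,41] [66] → 5 memory blocks.
Excess: 6 − 5 = 1.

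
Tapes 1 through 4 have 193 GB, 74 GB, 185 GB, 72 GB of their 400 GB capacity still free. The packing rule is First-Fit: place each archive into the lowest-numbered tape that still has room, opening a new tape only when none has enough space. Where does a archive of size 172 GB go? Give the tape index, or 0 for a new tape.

1

Tapes with room: tape 1 (193 GB), tape 3 (185 GB).
The first with room is tape 1.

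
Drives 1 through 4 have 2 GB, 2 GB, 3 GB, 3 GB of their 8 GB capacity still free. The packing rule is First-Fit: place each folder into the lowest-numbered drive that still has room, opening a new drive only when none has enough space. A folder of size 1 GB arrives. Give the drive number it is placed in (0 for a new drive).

1

Drives with room: drive 1 (2 GB), drive 2 (2 GB), drive 3 (3 GB), drive 4 (3 GB).
The first with room is drive 1.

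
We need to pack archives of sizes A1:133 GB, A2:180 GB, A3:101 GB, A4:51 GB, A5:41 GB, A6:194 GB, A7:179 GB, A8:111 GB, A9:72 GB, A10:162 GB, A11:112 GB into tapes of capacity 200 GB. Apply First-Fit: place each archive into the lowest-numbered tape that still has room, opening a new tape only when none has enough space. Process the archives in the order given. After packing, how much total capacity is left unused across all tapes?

264

tape 1: place A1 (133 GB), 67 GB left
tape 2: place A2 (180 GB), 20 GB left
tape 3: place A3 (101 GB), 99 GB left
tape 1: place A4 (51 GB), 16 GB left
tape 3: place A5 (41 GB), 58 GB left
tape 4: place A6 (194 GB), 6 GB left
tape 5: place A7 (179 GB), 21 GB left
tape 6: place A8 (111 GB), 89 GB left
tape 6: place A9 (72 GB), 17 GB left
tape 7: place A10 (162 GB), 38 GB left
tape 8: place A11 (112 GB), 88 GB left
8 tapes × 200 GB = 1600 GB; used 1336 GB; unused 264 GB.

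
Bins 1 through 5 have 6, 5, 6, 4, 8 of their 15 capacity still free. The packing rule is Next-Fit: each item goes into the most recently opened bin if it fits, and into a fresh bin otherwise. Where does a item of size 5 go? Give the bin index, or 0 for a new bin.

5

Next-Fit only looks at bin 5, which has 8 free.
5 fits there.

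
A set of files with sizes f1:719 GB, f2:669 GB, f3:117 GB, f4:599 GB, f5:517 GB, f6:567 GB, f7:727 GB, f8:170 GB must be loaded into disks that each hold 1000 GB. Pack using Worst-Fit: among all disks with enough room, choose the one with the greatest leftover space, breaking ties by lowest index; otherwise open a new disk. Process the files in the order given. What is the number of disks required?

f1 (719 GB) → disk 1 (remaining 281 GB)
f2 (669 GB) → disk 2 (remaining 331 GB)
f3 (117 GB) → disk 2 (remaining 214 GB)
f4 (599 GB) → disk 3 (remaining 401 GB)
f5 (517 GB) → disk 4 (remaining 483 GB)
f6 (567 GB) → disk 5 (remaining 433 GB)
f7 (727 GB) → disk 6 (remaining 273 GB)
f8 (170 GB) → disk 4 (remaining 313 GB)
Final disks: [719] [669,117] [599] [517,170] [567] [727].

6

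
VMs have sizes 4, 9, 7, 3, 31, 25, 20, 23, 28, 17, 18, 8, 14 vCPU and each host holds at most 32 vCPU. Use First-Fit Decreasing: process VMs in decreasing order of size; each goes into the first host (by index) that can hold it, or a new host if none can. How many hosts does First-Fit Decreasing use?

Sorted descending: 31, 28, 25, 23, 20, 18, 17, 14, 9, 8, 7, 4, 3.
host 1: place 31 vCPU, 1 vCPU left
host 2: place 28 vCPU, 4 vCPU left
host 3: place 25 vCPU, 7 vCPU left
host 4: place 23 vCPU, 9 vCPU left
host 5: place 20 vCPU, 12 vCPU left
host 6: place 18 vCPU, 14 vCPU left
host 7: place 17 vCPU, 15 vCPU left
host 6: place 14 vCPU, 0 vCPU left
host 4: place 9 vCPU, 0 vCPU left
host 5: place 8 vCPU, 4 vCPU left
host 3: place 7 vCPU, 0 vCPU left
host 2: place 4 vCPU, 0 vCPU left
host 5: place 3 vCPU, 1 vCPU left
Final hosts: [31] [28,4] [25,7] [23,9] [20,8,3] [18,14] [17].

7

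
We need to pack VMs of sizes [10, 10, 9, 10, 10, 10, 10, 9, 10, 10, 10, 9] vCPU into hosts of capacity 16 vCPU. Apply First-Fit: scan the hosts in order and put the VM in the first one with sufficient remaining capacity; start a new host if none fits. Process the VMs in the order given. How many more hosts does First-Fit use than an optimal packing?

First-Fit: [10] [10] [9] [10] [10] [10] [10] [9] [10] [10] [10] [9] → 12 hosts.
12 VMs exceed 8 vCPU (half the capacity), and no two of those can share a host, so at least 12 hosts are needed.
So 12 is already optimal.

0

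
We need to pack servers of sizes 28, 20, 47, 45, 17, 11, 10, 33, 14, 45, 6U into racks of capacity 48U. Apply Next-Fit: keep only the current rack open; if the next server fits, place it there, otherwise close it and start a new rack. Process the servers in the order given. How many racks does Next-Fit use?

Put 28U in rack 1; 20U remain.
Put 20U in rack 1; 0U remain.
Put 47U in rack 2; 1U remain.
Put 45U in rack 3; 3U remain.
Put 17U in rack 4; 31U remain.
Put 11U in rack 4; 20U remain.
Put 10U in rack 4; 10U remain.
Put 33U in rack 5; 15U remain.
Put 14U in rack 5; 1U remain.
Put 45U in rack 6; 3U remain.
Put 6U in rack 7; 42U remain.
Final racks: [28,20] [47] [45] [17,11,10] [33,14] [45] [6].

7 racks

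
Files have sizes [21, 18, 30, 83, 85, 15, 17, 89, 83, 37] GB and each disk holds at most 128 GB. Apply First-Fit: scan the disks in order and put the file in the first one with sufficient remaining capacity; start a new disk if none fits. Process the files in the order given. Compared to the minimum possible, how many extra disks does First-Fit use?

First-Fit: [21,18,30,15,17] [83,37] [85] [89] [83] → 5 disks.
Total size 478 GB; any packing needs at least ⌈478/128⌉ = 4 disks.
An optimal packing achieves that bound: [89,37] [85,30] [83,21,18] [83,17,15] → 4 disks.
Excess: 5 − 4 = 1.

1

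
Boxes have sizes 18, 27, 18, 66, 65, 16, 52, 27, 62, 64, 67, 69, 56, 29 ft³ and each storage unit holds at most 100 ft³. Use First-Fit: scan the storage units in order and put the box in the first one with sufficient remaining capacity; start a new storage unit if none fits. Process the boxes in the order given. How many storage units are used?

Put 18 ft³ in storage unit 1; 82 ft³ remain.
Put 27 ft³ in storage unit 1; 55 ft³ remain.
Put 18 ft³ in storage unit 1; 37 ft³ remain.
Put 66 ft³ in storage unit 2; 34 ft³ remain.
Put 65 ft³ in storage unit 3; 35 ft³ remain.
Put 16 ft³ in storage unit 1; 21 ft³ remain.
Put 52 ft³ in storage unit 4; 48 ft³ remain.
Put 27 ft³ in storage unit 2; 7 ft³ remain.
Put 62 ft³ in storage unit 5; 38 ft³ remain.
Put 64 ft³ in storage unit 6; 36 ft³ remain.
Put 67 ft³ in storage unit 7; 33 ft³ remain.
Put 69 ft³ in storage unit 8; 31 ft³ remain.
Put 56 ft³ in storage unit 9; 44 ft³ remain.
Put 29 ft³ in storage unit 3; 6 ft³ remain.

9 storage units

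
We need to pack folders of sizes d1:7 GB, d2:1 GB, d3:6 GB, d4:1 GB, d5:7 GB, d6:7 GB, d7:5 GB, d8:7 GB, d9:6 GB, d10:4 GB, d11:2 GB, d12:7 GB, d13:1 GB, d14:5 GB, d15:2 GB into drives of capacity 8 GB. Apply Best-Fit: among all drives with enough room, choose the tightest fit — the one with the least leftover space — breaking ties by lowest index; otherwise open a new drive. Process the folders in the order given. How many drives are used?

10

d1 (7 GB) → drive 1 (remaining 1 GB)
d2 (1 GB) → drive 1 (remaining 0 GB)
d3 (6 GB) → drive 2 (remaining 2 GB)
d4 (1 GB) → drive 2 (remaining 1 GB)
d5 (7 GB) → drive 3 (remaining 1 GB)
d6 (7 GB) → drive 4 (remaining 1 GB)
d7 (5 GB) → drive 5 (remaining 3 GB)
d8 (7 GB) → drive 6 (remaining 1 GB)
d9 (6 GB) → drive 7 (remaining 2 GB)
d10 (4 GB) → drive 8 (remaining 4 GB)
d11 (2 GB) → drive 7 (remaining 0 GB)
d12 (7 GB) → drive 9 (remaining 1 GB)
d13 (1 GB) → drive 2 (remaining 0 GB)
d14 (5 GB) → drive 10 (remaining 3 GB)
d15 (2 GB) → drive 5 (remaining 1 GB)
Final drives: [7,1] [6,1,1] [7] [7] [5,2] [7] [6,2] [4] [7] [5].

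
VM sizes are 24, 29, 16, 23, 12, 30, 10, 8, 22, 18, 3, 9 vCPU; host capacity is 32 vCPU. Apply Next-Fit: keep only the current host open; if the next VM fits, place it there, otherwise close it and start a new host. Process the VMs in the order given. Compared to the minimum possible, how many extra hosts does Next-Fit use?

Next-Fit: [24] [29] [16] [23] [12] [30] [10,8] [22] [18,3,9] → 9 hosts.
Total size 204 vCPU; any packing needs at least ⌈204/32⌉ = 7 hosts.
An optimal packing achieves that bound: [30] [29,3] [24,8] [23,9] [22,10] [18,12] [16] → 7 hosts.
Excess: 9 − 7 = 2.

2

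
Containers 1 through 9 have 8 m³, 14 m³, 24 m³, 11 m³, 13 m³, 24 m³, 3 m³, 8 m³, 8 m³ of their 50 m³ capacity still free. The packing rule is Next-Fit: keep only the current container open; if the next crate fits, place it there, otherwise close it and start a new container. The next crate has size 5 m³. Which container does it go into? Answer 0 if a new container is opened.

Next-Fit only looks at container 9, which has 8 m³ free.
5 m³ fits there.

9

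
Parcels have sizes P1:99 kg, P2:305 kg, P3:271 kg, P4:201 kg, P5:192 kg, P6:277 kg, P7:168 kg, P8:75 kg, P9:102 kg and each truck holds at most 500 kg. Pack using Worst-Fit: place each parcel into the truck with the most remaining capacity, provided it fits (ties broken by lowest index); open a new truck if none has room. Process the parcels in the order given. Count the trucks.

truck 1: place P1 (99 kg), 401 kg left
truck 1: place P2 (305 kg), 96 kg left
truck 2: place P3 (271 kg), 229 kg left
truck 2: place P4 (201 kg), 28 kg left
truck 3: place P5 (192 kg), 308 kg left
truck 3: place P6 (277 kg), 31 kg left
truck 4: place P7 (168 kg), 332 kg left
truck 4: place P8 (75 kg), 257 kg left
truck 4: place P9 (102 kg), 155 kg left

4 trucks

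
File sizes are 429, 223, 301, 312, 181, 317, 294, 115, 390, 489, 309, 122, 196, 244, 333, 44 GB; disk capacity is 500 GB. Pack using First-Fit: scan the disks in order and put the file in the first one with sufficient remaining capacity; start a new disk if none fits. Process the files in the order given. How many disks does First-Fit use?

11

Put 429 GB in disk 1; 71 GB remain.
Put 223 GB in disk 2; 277 GB remain.
Put 301 GB in disk 3; 199 GB remain.
Put 312 GB in disk 4; 188 GB remain.
Put 181 GB in disk 2; 96 GB remain.
Put 317 GB in disk 5; 183 GB remain.
Put 294 GB in disk 6; 206 GB remain.
Put 115 GB in disk 3; 84 GB remain.
Put 390 GB in disk 7; 110 GB remain.
Put 489 GB in disk 8; 11 GB remain.
Put 309 GB in disk 9; 191 GB remain.
Put 122 GB in disk 4; 66 GB remain.
Put 196 GB in disk 6; 10 GB remain.
Put 244 GB in disk 10; 256 GB remain.
Put 333 GB in disk 11; 167 GB remain.
Put 44 GB in disk 1; 27 GB remain.
Final disks: [429,44] [223,181] [301,115] [312,122] [317] [294,196] [390] [489] [309] [244] [333].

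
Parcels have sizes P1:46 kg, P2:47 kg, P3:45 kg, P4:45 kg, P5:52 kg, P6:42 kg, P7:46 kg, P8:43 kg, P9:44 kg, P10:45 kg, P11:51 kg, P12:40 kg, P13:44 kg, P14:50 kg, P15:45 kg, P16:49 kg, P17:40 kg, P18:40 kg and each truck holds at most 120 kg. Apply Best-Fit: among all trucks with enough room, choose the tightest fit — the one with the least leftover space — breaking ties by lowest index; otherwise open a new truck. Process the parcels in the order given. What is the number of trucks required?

9 trucks

Put P1 (46 kg) in truck 1; 74 kg remain.
Put P2 (47 kg) in truck 1; 27 kg remain.
Put P3 (45 kg) in truck 2; 75 kg remain.
Put P4 (45 kg) in truck 2; 30 kg remain.
Put P5 (52 kg) in truck 3; 68 kg remain.
Put P6 (42 kg) in truck 3; 26 kg remain.
Put P7 (46 kg) in truck 4; 74 kg remain.
Put P8 (43 kg) in truck 4; 31 kg remain.
Put P9 (44 kg) in truck 5; 76 kg remain.
Put P10 (45 kg) in truck 5; 31 kg remain.
Put P11 (51 kg) in truck 6; 69 kg remain.
Put P12 (40 kg) in truck 6; 29 kg remain.
Put P13 (44 kg) in truck 7; 76 kg remain.
Put P14 (50 kg) in truck 7; 26 kg remain.
Put P15 (45 kg) in truck 8; 75 kg remain.
Put P16 (49 kg) in truck 8; 26 kg remain.
Put P17 (40 kg) in truck 9; 80 kg remain.
Put P18 (40 kg) in truck 9; 40 kg remain.
Final trucks: [46,47] [45,45] [52,42] [46,43] [44,45] [51,40] [44,50] [45,49] [40,40].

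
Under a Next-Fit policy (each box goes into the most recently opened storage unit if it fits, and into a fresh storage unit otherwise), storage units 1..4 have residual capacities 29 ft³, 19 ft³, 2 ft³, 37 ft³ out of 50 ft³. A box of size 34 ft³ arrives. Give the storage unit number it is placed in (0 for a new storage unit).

Next-Fit only looks at storage unit 4, which has 37 ft³ free.
34 ft³ fits there.

4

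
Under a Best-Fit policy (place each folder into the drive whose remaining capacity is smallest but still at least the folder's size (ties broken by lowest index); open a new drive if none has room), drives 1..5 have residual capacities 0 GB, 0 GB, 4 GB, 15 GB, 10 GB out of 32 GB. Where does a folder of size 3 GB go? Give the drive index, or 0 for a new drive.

Drives with room: drive 3 (4 GB), drive 4 (15 GB), drive 5 (10 GB).
Tightest fit is drive 3 with 4 GB free.

3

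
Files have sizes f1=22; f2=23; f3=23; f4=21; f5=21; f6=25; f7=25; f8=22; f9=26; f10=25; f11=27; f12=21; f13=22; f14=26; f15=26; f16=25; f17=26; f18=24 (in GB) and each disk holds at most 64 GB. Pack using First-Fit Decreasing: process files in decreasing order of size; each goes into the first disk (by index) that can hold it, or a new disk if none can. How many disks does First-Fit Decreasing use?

9 disks

Sorted descending: 27, 26, 26, 26, 26, 25, 25, 25, 25, 24, 23, 23, 22, 22, 22, 21, 21, 21.
Put 27 GB in disk 1; 37 GB remain.
Put 26 GB in disk 1; 11 GB remain.
Put 26 GB in disk 2; 38 GB remain.
Put 26 GB in disk 2; 12 GB remain.
Put 26 GB in disk 3; 38 GB remain.
Put 25 GB in disk 3; 13 GB remain.
Put 25 GB in disk 4; 39 GB remain.
Put 25 GB in disk 4; 14 GB remain.
Put 25 GB in disk 5; 39 GB remain.
Put 24 GB in disk 5; 15 GB remain.
Put 23 GB in disk 6; 41 GB remain.
Put 23 GB in disk 6; 18 GB remain.
Put 22 GB in disk 7; 42 GB remain.
Put 22 GB in disk 7; 20 GB remain.
Put 22 GB in disk 8; 42 GB remain.
Put 21 GB in disk 8; 21 GB remain.
Put 21 GB in disk 8; 0 GB remain.
Put 21 GB in disk 9; 43 GB remain.
Final disks: [27,26] [26,26] [26,25] [25,25] [25,24] [23,23] [22,22] [22,21,21] [21].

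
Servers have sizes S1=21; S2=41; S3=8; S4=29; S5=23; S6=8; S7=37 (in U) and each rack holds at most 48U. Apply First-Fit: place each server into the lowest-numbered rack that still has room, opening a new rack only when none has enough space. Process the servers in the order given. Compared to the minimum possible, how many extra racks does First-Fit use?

1

First-Fit: [21,8,8] [41] [29] [23] [37] → 5 racks.
Total size 167U; any packing needs at least ⌈167/48⌉ = 4 racks.
An optimal packing achieves that bound: [41] [37,8] [29,8] [23,21] → 4 racks.
Excess: 5 − 4 = 1.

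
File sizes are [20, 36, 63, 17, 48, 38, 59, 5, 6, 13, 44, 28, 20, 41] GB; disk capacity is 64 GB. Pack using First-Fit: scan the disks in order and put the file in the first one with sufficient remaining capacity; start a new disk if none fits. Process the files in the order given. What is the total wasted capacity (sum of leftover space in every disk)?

20 GB → disk 1 (remaining 44 GB)
36 GB → disk 1 (remaining 8 GB)
63 GB → disk 2 (remaining 1 GB)
17 GB → disk 3 (remaining 47 GB)
48 GB → disk 4 (remaining 16 GB)
38 GB → disk 3 (remaining 9 GB)
59 GB → disk 5 (remaining 5 GB)
5 GB → disk 1 (remaining 3 GB)
6 GB → disk 3 (remaining 3 GB)
13 GB → disk 4 (remaining 3 GB)
44 GB → disk 6 (remaining 20 GB)
28 GB → disk 7 (remaining 36 GB)
20 GB → disk 6 (remaining 0 GB)
41 GB → disk 8 (remaining 23 GB)
8 disks × 64 GB = 512 GB; used 438 GB; unused 74 GB.

74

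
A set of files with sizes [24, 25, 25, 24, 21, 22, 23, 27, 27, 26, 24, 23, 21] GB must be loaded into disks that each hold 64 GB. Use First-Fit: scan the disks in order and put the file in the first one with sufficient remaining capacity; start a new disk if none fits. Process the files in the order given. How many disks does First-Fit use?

6

Put 24 GB in disk 1; 40 GB remain.
Put 25 GB in disk 1; 15 GB remain.
Put 25 GB in disk 2; 39 GB remain.
Put 24 GB in disk 2; 15 GB remain.
Put 21 GB in disk 3; 43 GB remain.
Put 22 GB in disk 3; 21 GB remain.
Put 23 GB in disk 4; 41 GB remain.
Put 27 GB in disk 4; 14 GB remain.
Put 27 GB in disk 5; 37 GB remain.
Put 26 GB in disk 5; 11 GB remain.
Put 24 GB in disk 6; 40 GB remain.
Put 23 GB in disk 6; 17 GB remain.
Put 21 GB in disk 3; 0 GB remain.
Final disks: [24,25] [25,24] [21,22,21] [23,27] [27,26] [24,23].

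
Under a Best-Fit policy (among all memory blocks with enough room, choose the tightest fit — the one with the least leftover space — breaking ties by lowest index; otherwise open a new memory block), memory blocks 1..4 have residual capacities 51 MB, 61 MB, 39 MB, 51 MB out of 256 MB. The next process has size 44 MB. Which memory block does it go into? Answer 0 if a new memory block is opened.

Memory blocks with room: memory block 1 (51 MB), memory block 2 (61 MB), memory block 4 (51 MB).
Tightest fit is memory block 1 with 51 MB free.

1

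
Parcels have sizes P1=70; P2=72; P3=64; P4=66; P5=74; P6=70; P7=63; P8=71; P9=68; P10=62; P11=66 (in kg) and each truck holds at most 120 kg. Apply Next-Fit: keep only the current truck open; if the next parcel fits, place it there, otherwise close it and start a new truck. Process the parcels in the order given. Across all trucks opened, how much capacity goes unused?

Put P1 (70 kg) in truck 1; 50 kg remain.
Put P2 (72 kg) in truck 2; 48 kg remain.
Put P3 (64 kg) in truck 3; 56 kg remain.
Put P4 (66 kg) in truck 4; 54 kg remain.
Put P5 (74 kg) in truck 5; 46 kg remain.
Put P6 (70 kg) in truck 6; 50 kg remain.
Put P7 (63 kg) in truck 7; 57 kg remain.
Put P8 (71 kg) in truck 8; 49 kg remain.
Put P9 (68 kg) in truck 9; 52 kg remain.
Put P10 (62 kg) in truck 10; 58 kg remain.
Put P11 (66 kg) in truck 11; 54 kg remain.
11 trucks × 120 kg = 1320 kg; used 746 kg; unused 574 kg.

574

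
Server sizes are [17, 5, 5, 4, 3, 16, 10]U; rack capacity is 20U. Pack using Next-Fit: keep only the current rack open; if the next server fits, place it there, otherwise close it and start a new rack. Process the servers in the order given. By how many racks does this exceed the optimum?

1

Next-Fit: [17] [5,5,4,3] [16] [10] → 4 racks.
Total size 60U; any packing needs at least ⌈60/20⌉ = 3 racks.
An optimal packing achieves that bound: [17,3] [16,4] [10,5,5] → 3 racks.
Excess: 4 − 3 = 1.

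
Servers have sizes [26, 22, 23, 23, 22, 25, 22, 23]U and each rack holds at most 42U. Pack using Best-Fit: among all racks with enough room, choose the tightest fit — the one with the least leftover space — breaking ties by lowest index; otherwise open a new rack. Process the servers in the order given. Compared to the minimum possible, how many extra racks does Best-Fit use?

0

Best-Fit: [26] [22] [23] [23] [22] [25] [22] [23] → 8 racks.
8 servers exceed 21U (half the capacity), and no two of those can share a rack, so at least 8 racks are needed.
So 8 is already optimal.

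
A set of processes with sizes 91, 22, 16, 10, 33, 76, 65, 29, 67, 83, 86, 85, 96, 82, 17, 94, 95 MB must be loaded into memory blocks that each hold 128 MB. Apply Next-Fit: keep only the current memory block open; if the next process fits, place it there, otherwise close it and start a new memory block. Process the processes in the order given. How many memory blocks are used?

12

91 MB → memory block 1 (remaining 37 MB)
22 MB → memory block 1 (remaining 15 MB)
16 MB → memory block 2 (remaining 112 MB)
10 MB → memory block 2 (remaining 102 MB)
33 MB → memory block 2 (remaining 69 MB)
76 MB → memory block 3 (remaining 52 MB)
65 MB → memory block 4 (remaining 63 MB)
29 MB → memory block 4 (remaining 34 MB)
67 MB → memory block 5 (remaining 61 MB)
83 MB → memory block 6 (remaining 45 MB)
86 MB → memory block 7 (remaining 42 MB)
85 MB → memory block 8 (remaining 43 MB)
96 MB → memory block 9 (remaining 32 MB)
82 MB → memory block 10 (remaining 46 MB)
17 MB → memory block 10 (remaining 29 MB)
94 MB → memory block 11 (remaining 34 MB)
95 MB → memory block 12 (remaining 33 MB)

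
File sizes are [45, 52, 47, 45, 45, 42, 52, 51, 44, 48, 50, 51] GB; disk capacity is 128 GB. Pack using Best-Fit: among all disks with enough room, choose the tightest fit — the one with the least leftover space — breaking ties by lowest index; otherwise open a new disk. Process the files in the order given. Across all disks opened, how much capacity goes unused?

196

45 GB → disk 1 (remaining 83 GB)
52 GB → disk 1 (remaining 31 GB)
47 GB → disk 2 (remaining 81 GB)
45 GB → disk 2 (remaining 36 GB)
45 GB → disk 3 (remaining 83 GB)
42 GB → disk 3 (remaining 41 GB)
52 GB → disk 4 (remaining 76 GB)
51 GB → disk 4 (remaining 25 GB)
44 GB → disk 5 (remaining 84 GB)
48 GB → disk 5 (remaining 36 GB)
50 GB → disk 6 (remaining 78 GB)
51 GB → disk 6 (remaining 27 GB)
6 disks × 128 GB = 768 GB; used 572 GB; unused 196 GB.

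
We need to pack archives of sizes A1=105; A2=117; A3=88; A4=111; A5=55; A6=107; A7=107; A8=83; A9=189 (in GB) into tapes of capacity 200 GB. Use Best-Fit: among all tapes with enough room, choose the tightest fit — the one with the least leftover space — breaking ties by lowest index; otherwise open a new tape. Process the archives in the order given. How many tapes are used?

tape 1: place A1 (105 GB), 95 GB left
tape 2: place A2 (117 GB), 83 GB left
tape 1: place A3 (88 GB), 7 GB left
tape 3: place A4 (111 GB), 89 GB left
tape 2: place A5 (55 GB), 28 GB left
tape 4: place A6 (107 GB), 93 GB left
tape 5: place A7 (107 GB), 93 GB left
tape 3: place A8 (83 GB), 6 GB left
tape 6: place A9 (189 GB), 11 GB left
Final tapes: [105,88] [117,55] [111,83] [107] [107] [189].

6 tapes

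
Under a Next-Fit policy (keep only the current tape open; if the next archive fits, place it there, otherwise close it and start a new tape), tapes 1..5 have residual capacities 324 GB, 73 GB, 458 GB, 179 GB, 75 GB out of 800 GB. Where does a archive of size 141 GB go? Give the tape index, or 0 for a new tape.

0

Next-Fit only looks at tape 5, which has 75 GB free.
141 GB does not fit, so a new tape is opened.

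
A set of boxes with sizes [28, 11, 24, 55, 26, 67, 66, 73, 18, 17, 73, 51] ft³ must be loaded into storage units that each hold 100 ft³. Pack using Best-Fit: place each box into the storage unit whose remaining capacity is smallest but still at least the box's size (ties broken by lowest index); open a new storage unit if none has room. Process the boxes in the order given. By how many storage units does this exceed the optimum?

1

Best-Fit: [28,11,24,26] [55] [67,17] [66] [73,18] [73] [51] → 7 storage units.
Total size 509 ft³; any packing needs at least ⌈509/100⌉ = 6 storage units.
An optimal packing achieves that bound: [73,26] [73,24] [67,28] [66,18,11] [55,17] [51] → 6 storage units.
Excess: 7 − 6 = 1.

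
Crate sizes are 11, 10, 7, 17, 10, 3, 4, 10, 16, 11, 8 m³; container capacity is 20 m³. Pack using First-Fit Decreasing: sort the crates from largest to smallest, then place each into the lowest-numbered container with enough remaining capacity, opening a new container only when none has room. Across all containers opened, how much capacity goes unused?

Sorted descending: 17, 16, 11, 11, 10, 10, 10, 8, 7, 4, 3.
Put 17 m³ in container 1; 3 m³ remain.
Put 16 m³ in container 2; 4 m³ remain.
Put 11 m³ in container 3; 9 m³ remain.
Put 11 m³ in container 4; 9 m³ remain.
Put 10 m³ in container 5; 10 m³ remain.
Put 10 m³ in container 5; 0 m³ remain.
Put 10 m³ in container 6; 10 m³ remain.
Put 8 m³ in container 3; 1 m³ remain.
Put 7 m³ in container 4; 2 m³ remain.
Put 4 m³ in container 2; 0 m³ remain.
Put 3 m³ in container 1; 0 m³ remain.
6 containers × 20 m³ = 120 m³; used 107 m³; unused 13 m³.

13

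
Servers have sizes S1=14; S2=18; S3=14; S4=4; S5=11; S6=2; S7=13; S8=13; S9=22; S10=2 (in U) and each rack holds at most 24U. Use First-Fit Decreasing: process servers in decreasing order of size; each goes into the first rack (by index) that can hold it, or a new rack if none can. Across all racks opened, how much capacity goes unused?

Sorted descending: 22, 18, 14, 14, 13, 13, 11, 4, 2, 2.
Put 22U in rack 1; 2U remain.
Put 18U in rack 2; 6U remain.
Put 14U in rack 3; 10U remain.
Put 14U in rack 4; 10U remain.
Put 13U in rack 5; 11U remain.
Put 13U in rack 6; 11U remain.
Put 11U in rack 5; 0U remain.
Put 4U in rack 2; 2U remain.
Put 2U in rack 1; 0U remain.
Put 2U in rack 2; 0U remain.
6 racks × 24U = 144U; used 113U; unused 31U.

31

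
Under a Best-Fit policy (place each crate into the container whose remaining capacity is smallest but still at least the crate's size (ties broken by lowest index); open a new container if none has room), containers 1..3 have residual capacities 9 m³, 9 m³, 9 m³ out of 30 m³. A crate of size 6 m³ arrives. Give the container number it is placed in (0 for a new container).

Containers with room: container 1 (9 m³), container 2 (9 m³), container 3 (9 m³).
Tightest fit is container 1 with 9 m³ free.

1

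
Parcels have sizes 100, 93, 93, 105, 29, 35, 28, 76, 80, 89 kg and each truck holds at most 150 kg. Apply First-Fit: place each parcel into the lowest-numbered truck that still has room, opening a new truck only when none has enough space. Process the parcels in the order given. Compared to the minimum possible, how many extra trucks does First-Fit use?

First-Fit: [100,29] [93,35] [93,28] [105] [76] [80] [89] → 7 trucks.
7 parcels exceed 75 kg (half the capacity), and no two of those can share a truck, so at least 7 trucks are needed.
So 7 is already optimal.

0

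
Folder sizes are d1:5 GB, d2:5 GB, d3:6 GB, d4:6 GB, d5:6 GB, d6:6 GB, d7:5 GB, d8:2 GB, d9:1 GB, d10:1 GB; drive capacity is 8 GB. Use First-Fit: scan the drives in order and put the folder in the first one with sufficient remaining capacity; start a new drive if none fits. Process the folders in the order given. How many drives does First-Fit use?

drive 1: place d1 (5 GB), 3 GB left
drive 2: place d2 (5 GB), 3 GB left
drive 3: place d3 (6 GB), 2 GB left
drive 4: place d4 (6 GB), 2 GB left
drive 5: place d5 (6 GB), 2 GB left
drive 6: place d6 (6 GB), 2 GB left
drive 7: place d7 (5 GB), 3 GB left
drive 1: place d8 (2 GB), 1 GB left
drive 1: place d9 (1 GB), 0 GB left
drive 2: place d10 (1 GB), 2 GB left

7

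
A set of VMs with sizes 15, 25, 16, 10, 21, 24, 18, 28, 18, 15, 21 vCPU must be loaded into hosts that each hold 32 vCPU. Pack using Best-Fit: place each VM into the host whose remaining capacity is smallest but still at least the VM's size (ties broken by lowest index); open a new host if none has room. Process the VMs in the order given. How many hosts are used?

host 1: place 15 vCPU, 17 vCPU left
host 2: place 25 vCPU, 7 vCPU left
host 1: place 16 vCPU, 1 vCPU left
host 3: place 10 vCPU, 22 vCPU left
host 3: place 21 vCPU, 1 vCPU left
host 4: place 24 vCPU, 8 vCPU left
host 5: place 18 vCPU, 14 vCPU left
host 6: place 28 vCPU, 4 vCPU left
host 7: place 18 vCPU, 14 vCPU left
host 8: place 15 vCPU, 17 vCPU left
host 9: place 21 vCPU, 11 vCPU left
Final hosts: [15,16] [25] [10,21] [24] [18] [28] [18] [15] [21].

9 hosts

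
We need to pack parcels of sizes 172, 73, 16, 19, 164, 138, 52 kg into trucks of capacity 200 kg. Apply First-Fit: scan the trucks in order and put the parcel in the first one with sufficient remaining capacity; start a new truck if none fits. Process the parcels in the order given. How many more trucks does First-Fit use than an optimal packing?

0

First-Fit: [172,16] [73,19,52] [164] [138] → 4 trucks.
Total size 634 kg; any packing needs at least ⌈634/200⌉ = 4 trucks.
So 4 is already optimal.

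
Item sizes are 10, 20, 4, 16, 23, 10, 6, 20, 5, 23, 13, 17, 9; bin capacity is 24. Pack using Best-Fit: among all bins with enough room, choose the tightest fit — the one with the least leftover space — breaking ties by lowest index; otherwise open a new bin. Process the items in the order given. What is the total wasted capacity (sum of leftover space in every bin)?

10 → bin 1 (remaining 14)
20 → bin 2 (remaining 4)
4 → bin 2 (remaining 0)
16 → bin 3 (remaining 8)
23 → bin 4 (remaining 1)
10 → bin 1 (remaining 4)
6 → bin 3 (remaining 2)
20 → bin 5 (remaining 4)
5 → bin 6 (remaining 19)
23 → bin 7 (remaining 1)
13 → bin 6 (remaining 6)
17 → bin 8 (remaining 7)
9 → bin 9 (remaining 15)
9 bins × 24 = 216; used 176; unused 40.

40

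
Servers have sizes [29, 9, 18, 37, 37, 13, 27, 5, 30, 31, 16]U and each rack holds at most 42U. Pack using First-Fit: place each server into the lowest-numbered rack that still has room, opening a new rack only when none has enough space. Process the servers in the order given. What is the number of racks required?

Put 29U in rack 1; 13U remain.
Put 9U in rack 1; 4U remain.
Put 18U in rack 2; 24U remain.
Put 37U in rack 3; 5U remain.
Put 37U in rack 4; 5U remain.
Put 13U in rack 2; 11U remain.
Put 27U in rack 5; 15U remain.
Put 5U in rack 2; 6U remain.
Put 30U in rack 6; 12U remain.
Put 31U in rack 7; 11U remain.
Put 16U in rack 8; 26U remain.

8 racks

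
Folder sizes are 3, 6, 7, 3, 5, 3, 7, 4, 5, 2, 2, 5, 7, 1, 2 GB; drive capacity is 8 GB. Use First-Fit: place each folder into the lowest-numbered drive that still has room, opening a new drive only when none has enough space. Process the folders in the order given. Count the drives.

9 drives

3 GB → drive 1 (remaining 5 GB)
6 GB → drive 2 (remaining 2 GB)
7 GB → drive 3 (remaining 1 GB)
3 GB → drive 1 (remaining 2 GB)
5 GB → drive 4 (remaining 3 GB)
3 GB → drive 4 (remaining 0 GB)
7 GB → drive 5 (remaining 1 GB)
4 GB → drive 6 (remaining 4 GB)
5 GB → drive 7 (remaining 3 GB)
2 GB → drive 1 (remaining 0 GB)
2 GB → drive 2 (remaining 0 GB)
5 GB → drive 8 (remaining 3 GB)
7 GB → drive 9 (remaining 1 GB)
1 GB → drive 3 (remaining 0 GB)
2 GB → drive 6 (remaining 2 GB)
Final drives: [3,3,2] [6,2] [7,1] [5,3] [7] [4,2] [5] [5] [7].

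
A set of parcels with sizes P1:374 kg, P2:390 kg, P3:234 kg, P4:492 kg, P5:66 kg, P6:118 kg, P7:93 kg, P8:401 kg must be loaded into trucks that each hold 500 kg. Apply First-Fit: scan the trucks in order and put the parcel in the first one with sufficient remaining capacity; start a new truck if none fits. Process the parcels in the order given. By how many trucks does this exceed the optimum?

First-Fit: [374,66] [390,93] [234,118] [492] [401] → 5 trucks.
Total size 2168 kg; any packing needs at least ⌈2168/500⌉ = 5 trucks.
So 5 is already optimal.

0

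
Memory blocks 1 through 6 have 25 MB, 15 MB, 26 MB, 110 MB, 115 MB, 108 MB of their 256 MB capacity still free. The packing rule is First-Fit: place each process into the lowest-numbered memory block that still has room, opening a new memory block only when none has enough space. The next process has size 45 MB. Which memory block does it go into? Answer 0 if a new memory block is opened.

Memory blocks with room: memory block 4 (110 MB), memory block 5 (115 MB), memory block 6 (108 MB).
The first with room is memory block 4.

4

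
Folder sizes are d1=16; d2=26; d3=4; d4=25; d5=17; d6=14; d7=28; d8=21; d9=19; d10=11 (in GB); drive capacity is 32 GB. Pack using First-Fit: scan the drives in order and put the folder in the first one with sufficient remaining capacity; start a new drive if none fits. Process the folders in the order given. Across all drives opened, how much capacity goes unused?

drive 1: place d1 (16 GB), 16 GB left
drive 2: place d2 (26 GB), 6 GB left
drive 1: place d3 (4 GB), 12 GB left
drive 3: place d4 (25 GB), 7 GB left
drive 4: place d5 (17 GB), 15 GB left
drive 4: place d6 (14 GB), 1 GB left
drive 5: place d7 (28 GB), 4 GB left
drive 6: place d8 (21 GB), 11 GB left
drive 7: place d9 (19 GB), 13 GB left
drive 1: place d10 (11 GB), 1 GB left
7 drives × 32 GB = 224 GB; used 181 GB; unused 43 GB.

43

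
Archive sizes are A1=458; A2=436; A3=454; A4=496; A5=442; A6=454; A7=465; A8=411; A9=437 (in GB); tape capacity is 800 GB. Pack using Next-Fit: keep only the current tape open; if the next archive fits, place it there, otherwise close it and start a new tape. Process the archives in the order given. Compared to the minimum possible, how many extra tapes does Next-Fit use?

Next-Fit: [458] [436] [454] [496] [442] [454] [465] [411] [437] → 9 tapes.
9 archives exceed 400 GB (half the capacity), and no two of those can share a tape, so at least 9 tapes are needed.
So 9 is already optimal.

0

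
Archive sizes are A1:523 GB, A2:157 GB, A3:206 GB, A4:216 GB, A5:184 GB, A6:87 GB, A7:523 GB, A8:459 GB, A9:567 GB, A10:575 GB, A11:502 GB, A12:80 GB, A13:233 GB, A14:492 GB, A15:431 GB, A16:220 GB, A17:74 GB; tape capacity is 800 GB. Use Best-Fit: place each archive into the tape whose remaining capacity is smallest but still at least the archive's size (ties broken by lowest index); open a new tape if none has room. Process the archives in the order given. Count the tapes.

9

A1 (523 GB) → tape 1 (remaining 277 GB)
A2 (157 GB) → tape 1 (remaining 120 GB)
A3 (206 GB) → tape 2 (remaining 594 GB)
A4 (216 GB) → tape 2 (remaining 378 GB)
A5 (184 GB) → tape 2 (remaining 194 GB)
A6 (87 GB) → tape 1 (remaining 33 GB)
A7 (523 GB) → tape 3 (remaining 277 GB)
A8 (459 GB) → tape 4 (remaining 341 GB)
A9 (567 GB) → tape 5 (remaining 233 GB)
A10 (575 GB) → tape 6 (remaining 225 GB)
A11 (502 GB) → tape 7 (remaining 298 GB)
A12 (80 GB) → tape 2 (remaining 114 GB)
A13 (233 GB) → tape 5 (remaining 0 GB)
A14 (492 GB) → tape 8 (remaining 308 GB)
A15 (431 GB) → tape 9 (remaining 369 GB)
A16 (220 GB) → tape 6 (remaining 5 GB)
A17 (74 GB) → tape 2 (remaining 40 GB)
Final tapes: [523,157,87] [206,216,184,80,74] [523] [459] [567,233] [575,220] [502] [492] [431].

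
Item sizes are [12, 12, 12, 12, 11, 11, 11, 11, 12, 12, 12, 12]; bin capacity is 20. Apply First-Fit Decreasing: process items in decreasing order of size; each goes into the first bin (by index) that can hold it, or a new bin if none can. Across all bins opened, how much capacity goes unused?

Sorted descending: 12, 12, 12, 12, 12, 12, 12, 12, 11, 11, 11, 11.
Put 12 in bin 1; 8 remain.
Put 12 in bin 2; 8 remain.
Put 12 in bin 3; 8 remain.
Put 12 in bin 4; 8 remain.
Put 12 in bin 5; 8 remain.
Put 12 in bin 6; 8 remain.
Put 12 in bin 7; 8 remain.
Put 12 in bin 8; 8 remain.
Put 11 in bin 9; 9 remain.
Put 11 in bin 10; 9 remain.
Put 11 in bin 11; 9 remain.
Put 11 in bin 12; 9 remain.
12 bins × 20 = 240; used 140; unused 100.

100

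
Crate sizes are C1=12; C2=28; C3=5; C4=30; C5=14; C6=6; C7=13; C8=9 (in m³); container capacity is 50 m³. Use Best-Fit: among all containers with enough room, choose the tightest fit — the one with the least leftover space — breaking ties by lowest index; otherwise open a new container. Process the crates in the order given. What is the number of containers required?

3

Put C1 (12 m³) in container 1; 38 m³ remain.
Put C2 (28 m³) in container 1; 10 m³ remain.
Put C3 (5 m³) in container 1; 5 m³ remain.
Put C4 (30 m³) in container 2; 20 m³ remain.
Put C5 (14 m³) in container 2; 6 m³ remain.
Put C6 (6 m³) in container 2; 0 m³ remain.
Put C7 (13 m³) in container 3; 37 m³ remain.
Put C8 (9 m³) in container 3; 28 m³ remain.
Final containers: [12,28,5] [30,14,6] [13,9].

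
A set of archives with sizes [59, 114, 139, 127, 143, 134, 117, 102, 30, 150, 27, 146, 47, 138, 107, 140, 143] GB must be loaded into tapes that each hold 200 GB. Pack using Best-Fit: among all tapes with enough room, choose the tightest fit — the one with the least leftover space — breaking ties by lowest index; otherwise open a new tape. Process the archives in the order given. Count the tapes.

Put 59 GB in tape 1; 141 GB remain.
Put 114 GB in tape 1; 27 GB remain.
Put 139 GB in tape 2; 61 GB remain.
Put 127 GB in tape 3; 73 GB remain.
Put 143 GB in tape 4; 57 GB remain.
Put 134 GB in tape 5; 66 GB remain.
Put 117 GB in tape 6; 83 GB remain.
Put 102 GB in tape 7; 98 GB remain.
Put 30 GB in tape 4; 27 GB remain.
Put 150 GB in tape 8; 50 GB remain.
Put 27 GB in tape 1; 0 GB remain.
Put 146 GB in tape 9; 54 GB remain.
Put 47 GB in tape 8; 3 GB remain.
Put 138 GB in tape 10; 62 GB remain.
Put 107 GB in tape 11; 93 GB remain.
Put 140 GB in tape 12; 60 GB remain.
Put 143 GB in tape 13; 57 GB remain.
Final tapes: [59,114,27] [139] [127] [143,30] [134] [117] [102] [150,47] [146] [138] [107] [140] [143].

13 tapes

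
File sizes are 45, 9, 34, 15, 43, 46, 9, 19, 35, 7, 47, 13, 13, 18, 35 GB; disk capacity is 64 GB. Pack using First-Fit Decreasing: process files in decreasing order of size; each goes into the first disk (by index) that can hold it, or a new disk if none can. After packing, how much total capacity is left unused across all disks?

60

Sorted descending: 47, 46, 45, 43, 35, 35, 34, 19, 18, 15, 13, 13, 9, 9, 7.
Put 47 GB in disk 1; 17 GB remain.
Put 46 GB in disk 2; 18 GB remain.
Put 45 GB in disk 3; 19 GB remain.
Put 43 GB in disk 4; 21 GB remain.
Put 35 GB in disk 5; 29 GB remain.
Put 35 GB in disk 6; 29 GB remain.
Put 34 GB in disk 7; 30 GB remain.
Put 19 GB in disk 3; 0 GB remain.
Put 18 GB in disk 2; 0 GB remain.
Put 15 GB in disk 1; 2 GB remain.
Put 13 GB in disk 4; 8 GB remain.
Put 13 GB in disk 5; 16 GB remain.
Put 9 GB in disk 5; 7 GB remain.
Put 9 GB in disk 6; 20 GB remain.
Put 7 GB in disk 4; 1 GB remain.
7 disks × 64 GB = 448 GB; used 388 GB; unused 60 GB.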